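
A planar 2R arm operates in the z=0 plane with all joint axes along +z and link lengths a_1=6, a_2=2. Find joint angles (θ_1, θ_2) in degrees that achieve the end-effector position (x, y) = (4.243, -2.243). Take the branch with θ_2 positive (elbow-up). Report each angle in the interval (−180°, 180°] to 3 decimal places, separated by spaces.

-45.005 134.984

cos θ_2 = (23.0341−6²−2²)/(2·6·2) = -0.7069; θ_2 = 134.9843° (elbow-up)
β = atan2(-2.2430,4.2430) = -27.8625°; ψ = atan2(1.4146,4.5862) = 17.1423°
θ_1 = β − ψ = -45.0049°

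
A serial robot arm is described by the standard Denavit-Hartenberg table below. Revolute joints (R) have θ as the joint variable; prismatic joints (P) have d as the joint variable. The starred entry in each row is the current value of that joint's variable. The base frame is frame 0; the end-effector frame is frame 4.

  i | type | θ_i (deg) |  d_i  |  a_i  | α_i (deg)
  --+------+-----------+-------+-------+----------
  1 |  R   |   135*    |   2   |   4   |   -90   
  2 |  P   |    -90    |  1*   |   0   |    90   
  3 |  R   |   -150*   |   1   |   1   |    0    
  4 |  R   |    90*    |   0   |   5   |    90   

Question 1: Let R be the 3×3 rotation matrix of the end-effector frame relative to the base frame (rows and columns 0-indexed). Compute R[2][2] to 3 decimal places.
-0.866

End-effector z-axis (col 2 of R) = (0.3536,0.3536,-0.8660)
R[2][2] = -0.8660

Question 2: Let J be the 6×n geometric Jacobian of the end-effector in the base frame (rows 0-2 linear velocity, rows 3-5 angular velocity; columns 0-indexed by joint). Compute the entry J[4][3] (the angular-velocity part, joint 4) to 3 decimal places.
axis z_3 = (0.7071,-0.7071,0.0000); lever o_n−o_3 = (3.0619,3.0619,2.5000)
cross product → J_v[:, 3] = (-1.7678,-1.7678,4.3301)
J_ω[:, 3] = z_3
entry J[4][3] = -0.7071

-0.707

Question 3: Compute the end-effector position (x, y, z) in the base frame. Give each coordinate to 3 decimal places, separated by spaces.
0.587 4.830 3.634

after link 1: o_1 = (-2.8284, 2.8284, 2.0000)
after link 2: o_2 = (-3.5355, 2.1213, 2.0000)
after link 3: o_3 = (-2.4749, 1.7678, 1.1340)
after link 4: o_4 = (0.5870, 4.8296, 3.6340)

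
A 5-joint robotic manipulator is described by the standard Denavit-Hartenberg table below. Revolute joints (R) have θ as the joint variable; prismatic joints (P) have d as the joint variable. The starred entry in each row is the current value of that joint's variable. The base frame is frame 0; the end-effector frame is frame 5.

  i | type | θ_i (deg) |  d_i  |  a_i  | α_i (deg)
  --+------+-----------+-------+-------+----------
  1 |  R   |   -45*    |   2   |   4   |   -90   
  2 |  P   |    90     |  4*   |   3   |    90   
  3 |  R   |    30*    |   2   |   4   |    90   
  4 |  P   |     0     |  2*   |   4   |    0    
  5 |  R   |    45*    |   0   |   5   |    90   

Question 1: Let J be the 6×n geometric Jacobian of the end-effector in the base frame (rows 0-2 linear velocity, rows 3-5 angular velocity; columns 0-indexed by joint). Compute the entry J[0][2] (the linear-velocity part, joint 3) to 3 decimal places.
axis z_2 = (0.7071,-0.7071,0.0000); lever o_n−o_2 = (6.7679,-1.0605,-10.9901)
cross product → J_v[:, 2] = (7.7711,7.7711,4.0357)
J_ω[:, 2] = z_2
entry J[0][2] = 7.7711

7.771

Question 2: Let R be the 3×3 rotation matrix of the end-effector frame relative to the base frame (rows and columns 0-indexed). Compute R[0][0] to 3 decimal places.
End-effector x-axis (col 0 of R) = (0.7500,-0.2500,-0.6124)
R[0][0] = 0.7500

0.750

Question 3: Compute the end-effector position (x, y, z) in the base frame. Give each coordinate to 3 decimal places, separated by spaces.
after link 1: o_1 = (2.8284, -2.8284, 2.0000)
after link 2: o_2 = (5.6569, 0.0000, -1.0000)
after link 3: o_3 = (8.4853, 0.0000, -4.4641)
after link 4: o_4 = (8.6748, 0.1895, -8.9282)
after link 5: o_5 = (12.4248, -1.0605, -11.9901)

12.425 -1.061 -11.990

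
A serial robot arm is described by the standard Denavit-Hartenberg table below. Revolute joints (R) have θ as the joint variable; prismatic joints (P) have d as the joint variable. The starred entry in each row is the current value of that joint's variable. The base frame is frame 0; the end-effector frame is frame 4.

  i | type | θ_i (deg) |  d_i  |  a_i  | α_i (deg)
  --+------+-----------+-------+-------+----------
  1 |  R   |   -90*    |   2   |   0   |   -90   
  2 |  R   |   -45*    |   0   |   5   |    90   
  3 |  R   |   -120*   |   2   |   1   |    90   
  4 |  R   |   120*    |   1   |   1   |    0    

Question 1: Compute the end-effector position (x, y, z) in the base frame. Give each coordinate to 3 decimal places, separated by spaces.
after link 1: o_1 = (0.0000, 0.0000, 2.0000)
after link 2: o_2 = (0.0000, -3.5355, 5.5355)
after link 3: o_3 = (-0.8660, -1.7678, 6.5962)
after link 4: o_4 = (0.0670, -0.7198, 6.7730)

0.067 -0.720 6.773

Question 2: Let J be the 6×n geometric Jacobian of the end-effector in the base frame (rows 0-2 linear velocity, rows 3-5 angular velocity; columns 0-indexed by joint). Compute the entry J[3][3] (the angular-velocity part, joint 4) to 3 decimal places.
0.500

axis z_3 = (0.5000,0.6124,-0.6124); lever o_n−o_3 = (0.9330,1.0480,0.1768)
cross product → J_v[:, 3] = (0.7500,-0.6597,-0.0474)
J_ω[:, 3] = z_3
entry J[3][3] = 0.5000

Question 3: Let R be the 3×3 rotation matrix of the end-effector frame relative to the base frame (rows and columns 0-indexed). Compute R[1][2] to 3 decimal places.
End-effector z-axis (col 2 of R) = (0.5000,0.6124,-0.6124)
R[1][2] = 0.6124

0.612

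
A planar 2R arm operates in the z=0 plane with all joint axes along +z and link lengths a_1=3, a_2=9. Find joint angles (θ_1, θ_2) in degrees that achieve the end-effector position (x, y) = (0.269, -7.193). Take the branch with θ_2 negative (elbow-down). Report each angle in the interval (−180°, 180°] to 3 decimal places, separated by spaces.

cos θ_2 = (51.8116−3²−9²)/(2·3·9) = -0.7072; θ_2 = -135.0069° (elbow-down)
β = atan2(-7.1930,0.2690) = -87.8583°; ψ = atan2(-6.3632,-3.3647) = -117.8690°
θ_1 = β − ψ = 30.0107°

30.011 -135.007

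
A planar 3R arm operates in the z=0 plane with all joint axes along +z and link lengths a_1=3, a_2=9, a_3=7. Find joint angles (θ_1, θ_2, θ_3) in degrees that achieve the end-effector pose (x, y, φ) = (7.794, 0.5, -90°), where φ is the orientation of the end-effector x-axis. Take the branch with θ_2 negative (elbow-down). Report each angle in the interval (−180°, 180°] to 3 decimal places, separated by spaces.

90.004 -60.004 -120.000

wrist centre = target − a_3·(cos φ, sin φ) = (7.7940, 7.5000)
cos θ_2 = (116.9964−3²−9²)/(2·3·9) = 0.4999; θ_2 = -60.0044° (elbow-down)
β = atan2(7.5000,7.7940) = 43.8987°; ψ = atan2(-7.7946,7.4994) = -46.1056°
θ_1 = β − ψ = 90.0044°
θ_3 = φ − θ_1 − θ_2 = -120.0000° (wrapped to (-180°,180°])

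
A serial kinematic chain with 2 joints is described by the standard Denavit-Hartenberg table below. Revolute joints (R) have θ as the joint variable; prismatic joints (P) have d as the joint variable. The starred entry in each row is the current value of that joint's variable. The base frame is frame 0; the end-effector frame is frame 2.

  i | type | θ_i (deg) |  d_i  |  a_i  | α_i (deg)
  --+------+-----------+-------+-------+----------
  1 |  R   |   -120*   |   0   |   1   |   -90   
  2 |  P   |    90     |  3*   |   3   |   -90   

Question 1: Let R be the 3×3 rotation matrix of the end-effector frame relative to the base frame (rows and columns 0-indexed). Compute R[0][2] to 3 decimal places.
0.500

End-effector z-axis (col 2 of R) = (0.5000,0.8660,-0.0000)
R[0][2] = 0.5000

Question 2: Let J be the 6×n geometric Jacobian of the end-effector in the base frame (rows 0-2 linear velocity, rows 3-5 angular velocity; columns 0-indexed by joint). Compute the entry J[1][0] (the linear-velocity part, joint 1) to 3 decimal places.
2.098

axis z_0 = ẑ; lever o_n−o_0 = (2.0981,-2.3660,-3.0000)
cross product → J_v[:, 0] = (2.3660,2.0981,-0.0000)
J_ω[:, 0] = z_0
entry J[1][0] = 2.0981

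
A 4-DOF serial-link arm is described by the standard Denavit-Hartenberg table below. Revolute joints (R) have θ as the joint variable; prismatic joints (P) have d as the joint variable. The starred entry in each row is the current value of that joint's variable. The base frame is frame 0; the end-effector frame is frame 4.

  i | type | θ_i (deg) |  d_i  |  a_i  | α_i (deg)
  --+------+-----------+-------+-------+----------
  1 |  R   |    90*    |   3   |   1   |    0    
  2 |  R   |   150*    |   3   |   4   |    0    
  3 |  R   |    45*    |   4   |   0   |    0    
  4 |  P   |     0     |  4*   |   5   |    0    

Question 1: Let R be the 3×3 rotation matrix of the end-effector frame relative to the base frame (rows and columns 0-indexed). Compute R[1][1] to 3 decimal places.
End-effector y-axis (col 1 of R) = (0.9659,0.2588,0.0000)
R[1][1] = 0.2588

0.259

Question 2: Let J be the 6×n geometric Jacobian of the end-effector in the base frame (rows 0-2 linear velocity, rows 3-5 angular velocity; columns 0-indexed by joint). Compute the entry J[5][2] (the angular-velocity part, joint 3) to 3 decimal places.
axis z_2 = (0.0000,0.0000,1.0000); lever o_n−o_2 = (1.2941,-4.8296,8.0000)
cross product → J_v[:, 2] = (4.8296,1.2941,-0.0000)
J_ω[:, 2] = z_2
entry J[5][2] = 1.0000

1.000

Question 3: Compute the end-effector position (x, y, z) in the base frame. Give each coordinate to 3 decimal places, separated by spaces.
-0.706 -7.294 14.000

after link 1: o_1 = (0.0000, 1.0000, 3.0000)
after link 2: o_2 = (-2.0000, -2.4641, 6.0000)
after link 3: o_3 = (-2.0000, -2.4641, 10.0000)
after link 4: o_4 = (-0.7059, -7.2937, 14.0000)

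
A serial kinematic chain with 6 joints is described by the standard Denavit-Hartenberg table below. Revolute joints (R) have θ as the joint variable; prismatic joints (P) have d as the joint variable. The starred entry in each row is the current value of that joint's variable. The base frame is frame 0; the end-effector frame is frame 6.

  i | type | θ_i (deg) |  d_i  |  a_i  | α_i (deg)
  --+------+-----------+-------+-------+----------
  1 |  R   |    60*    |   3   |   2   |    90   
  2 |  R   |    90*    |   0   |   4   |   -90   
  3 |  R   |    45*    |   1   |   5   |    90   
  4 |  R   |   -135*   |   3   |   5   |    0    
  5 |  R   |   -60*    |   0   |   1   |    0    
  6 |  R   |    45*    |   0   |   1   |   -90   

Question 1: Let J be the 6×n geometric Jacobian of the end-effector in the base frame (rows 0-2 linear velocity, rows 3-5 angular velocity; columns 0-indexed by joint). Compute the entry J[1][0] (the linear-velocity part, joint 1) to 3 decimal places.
axis z_0 = ẑ; lever o_n−o_0 = (4.4505,2.9462,8.8615)
cross product → J_v[:, 0] = (-2.9462,4.4505,0.0000)
J_ω[:, 0] = z_0
entry J[1][0] = 4.4505

4.451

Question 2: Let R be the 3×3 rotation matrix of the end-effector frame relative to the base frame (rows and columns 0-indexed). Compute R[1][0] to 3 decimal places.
End-effector x-axis (col 0 of R) = (0.7803,0.1268,-0.6124)
R[1][0] = 0.1268

0.127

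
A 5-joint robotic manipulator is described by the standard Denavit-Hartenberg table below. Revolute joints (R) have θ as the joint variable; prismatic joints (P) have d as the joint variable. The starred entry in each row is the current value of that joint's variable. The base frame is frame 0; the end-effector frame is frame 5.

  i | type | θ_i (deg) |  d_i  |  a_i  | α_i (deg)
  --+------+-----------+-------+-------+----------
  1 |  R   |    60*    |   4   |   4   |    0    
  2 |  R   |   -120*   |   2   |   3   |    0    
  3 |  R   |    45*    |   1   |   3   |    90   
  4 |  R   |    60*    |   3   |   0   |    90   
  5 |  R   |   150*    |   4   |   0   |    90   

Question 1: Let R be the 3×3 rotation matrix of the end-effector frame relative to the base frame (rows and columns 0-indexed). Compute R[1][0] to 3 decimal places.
-0.371

End-effector x-axis (col 0 of R) = (-0.5477,-0.3709,-0.7500)
R[1][0] = -0.3709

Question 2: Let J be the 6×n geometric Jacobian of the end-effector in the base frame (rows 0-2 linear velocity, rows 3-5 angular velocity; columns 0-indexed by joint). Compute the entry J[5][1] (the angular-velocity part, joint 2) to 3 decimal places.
1.000

axis z_1 = (0.0000,0.0000,1.0000); lever o_n−o_1 = (6.9674,-7.1689,1.0000)
cross product → J_v[:, 1] = (7.1689,6.9674,-0.0000)
J_ω[:, 1] = z_1
entry J[5][1] = 1.0000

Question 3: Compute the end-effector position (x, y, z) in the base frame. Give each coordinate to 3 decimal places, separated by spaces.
8.967 -3.705 5.000

after link 1: o_1 = (2.0000, 3.4641, 4.0000)
after link 2: o_2 = (3.5000, 0.8660, 6.0000)
after link 3: o_3 = (6.3978, 0.0896, 7.0000)
after link 4: o_4 = (5.6213, -2.8082, 7.0000)
after link 5: o_5 = (8.9674, -3.7048, 5.0000)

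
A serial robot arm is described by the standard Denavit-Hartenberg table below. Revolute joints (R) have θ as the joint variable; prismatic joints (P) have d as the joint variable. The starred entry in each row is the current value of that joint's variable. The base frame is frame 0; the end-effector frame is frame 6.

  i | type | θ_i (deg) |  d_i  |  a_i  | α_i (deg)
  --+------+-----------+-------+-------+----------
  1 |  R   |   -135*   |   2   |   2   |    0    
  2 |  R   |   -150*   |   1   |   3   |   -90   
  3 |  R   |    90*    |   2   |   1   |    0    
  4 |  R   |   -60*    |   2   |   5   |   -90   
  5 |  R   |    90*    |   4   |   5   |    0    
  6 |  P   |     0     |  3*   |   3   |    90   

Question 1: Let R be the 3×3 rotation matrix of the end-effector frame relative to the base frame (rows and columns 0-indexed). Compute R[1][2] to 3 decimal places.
End-effector z-axis (col 2 of R) = (0.2241,0.8365,-0.5000)
R[1][2] = 0.8365

0.837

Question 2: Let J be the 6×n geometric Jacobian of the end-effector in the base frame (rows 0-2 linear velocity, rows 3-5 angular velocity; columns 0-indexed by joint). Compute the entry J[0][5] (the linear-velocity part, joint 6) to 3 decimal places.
-0.129

prismatic axis z_5 = (-0.1294,-0.4830,-0.8660)
J_v[:, 5] = z_5; J_ω[:, 5] = (0,0,0)
entry J[0][5] = -0.1294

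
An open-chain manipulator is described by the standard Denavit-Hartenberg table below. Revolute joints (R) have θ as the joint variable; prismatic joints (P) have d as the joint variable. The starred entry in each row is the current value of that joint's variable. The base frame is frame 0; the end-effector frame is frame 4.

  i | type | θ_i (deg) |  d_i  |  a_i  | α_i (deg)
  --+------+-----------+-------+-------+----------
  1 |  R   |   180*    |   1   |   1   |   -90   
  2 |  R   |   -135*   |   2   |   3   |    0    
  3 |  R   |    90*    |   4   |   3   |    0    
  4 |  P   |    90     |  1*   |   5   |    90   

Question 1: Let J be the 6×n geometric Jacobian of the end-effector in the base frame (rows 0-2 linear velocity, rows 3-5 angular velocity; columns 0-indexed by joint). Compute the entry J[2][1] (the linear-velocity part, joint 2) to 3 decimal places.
axis z_1 = (-0.0000,-1.0000,0.0000); lever o_n−o_1 = (-3.5355,-7.0000,0.7071)
cross product → J_v[:, 1] = (-0.7071,-0.0000,-3.5355)
J_ω[:, 1] = z_1
entry J[2][1] = -3.5355

-3.536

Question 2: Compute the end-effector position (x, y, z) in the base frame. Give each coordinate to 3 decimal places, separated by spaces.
-4.536 -7.000 1.707

after link 1: o_1 = (-1.0000, 0.0000, 1.0000)
after link 2: o_2 = (1.1213, -2.0000, 3.1213)
after link 3: o_3 = (-1.0000, -6.0000, 5.2426)
after link 4: o_4 = (-4.5355, -7.0000, 1.7071)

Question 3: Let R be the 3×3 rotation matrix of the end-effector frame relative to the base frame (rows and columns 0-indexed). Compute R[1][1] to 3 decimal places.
-1.000

End-effector y-axis (col 1 of R) = (-0.0000,-1.0000,0.0000)
R[1][1] = -1.0000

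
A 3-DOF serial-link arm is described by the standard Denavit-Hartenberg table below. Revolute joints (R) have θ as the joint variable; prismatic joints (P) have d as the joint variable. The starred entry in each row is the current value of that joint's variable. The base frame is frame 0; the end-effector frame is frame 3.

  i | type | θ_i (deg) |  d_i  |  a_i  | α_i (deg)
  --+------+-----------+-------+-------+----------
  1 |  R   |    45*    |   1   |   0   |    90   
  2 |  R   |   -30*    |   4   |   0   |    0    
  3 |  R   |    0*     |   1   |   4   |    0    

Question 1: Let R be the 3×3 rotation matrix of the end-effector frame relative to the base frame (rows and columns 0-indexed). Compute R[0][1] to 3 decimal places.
0.354

End-effector y-axis (col 1 of R) = (0.3536,0.3536,0.8660)
R[0][1] = 0.3536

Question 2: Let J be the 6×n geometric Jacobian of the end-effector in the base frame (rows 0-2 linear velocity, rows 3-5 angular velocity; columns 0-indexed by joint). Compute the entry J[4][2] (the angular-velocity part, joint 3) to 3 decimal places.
-0.707

axis z_2 = (0.7071,-0.7071,0.0000); lever o_n−o_2 = (3.1566,1.7424,-2.0000)
cross product → J_v[:, 2] = (1.4142,1.4142,3.4641)
J_ω[:, 2] = z_2
entry J[4][2] = -0.7071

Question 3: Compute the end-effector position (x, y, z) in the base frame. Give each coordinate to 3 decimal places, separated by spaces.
5.985 -1.086 -1.000

after link 1: o_1 = (0.0000, 0.0000, 1.0000)
after link 2: o_2 = (2.8284, -2.8284, 1.0000)
after link 3: o_3 = (5.9850, -1.0860, -1.0000)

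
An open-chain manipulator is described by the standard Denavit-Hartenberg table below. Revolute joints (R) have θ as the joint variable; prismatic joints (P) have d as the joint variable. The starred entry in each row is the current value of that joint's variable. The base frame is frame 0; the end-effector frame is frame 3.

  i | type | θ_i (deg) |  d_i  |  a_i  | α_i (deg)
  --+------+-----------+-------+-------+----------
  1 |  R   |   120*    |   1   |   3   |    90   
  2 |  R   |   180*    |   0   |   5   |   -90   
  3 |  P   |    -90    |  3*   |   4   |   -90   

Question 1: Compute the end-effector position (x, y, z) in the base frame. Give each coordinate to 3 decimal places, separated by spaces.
after link 1: o_1 = (-1.5000, 2.5981, 1.0000)
after link 2: o_2 = (1.0000, -1.7321, 1.0000)
after link 3: o_3 = (4.4641, 0.2679, -2.0000)

4.464 0.268 -2.000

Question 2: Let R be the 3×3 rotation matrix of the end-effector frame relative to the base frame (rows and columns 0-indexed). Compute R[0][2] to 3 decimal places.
0.500

End-effector z-axis (col 2 of R) = (0.5000,-0.8660,0.0000)
R[0][2] = 0.5000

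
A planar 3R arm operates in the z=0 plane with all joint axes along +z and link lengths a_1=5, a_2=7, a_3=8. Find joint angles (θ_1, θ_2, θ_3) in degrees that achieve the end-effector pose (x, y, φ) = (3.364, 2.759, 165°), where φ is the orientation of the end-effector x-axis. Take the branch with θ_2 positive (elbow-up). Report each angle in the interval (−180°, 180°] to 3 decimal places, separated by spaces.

-22.900 45.005 142.895

wrist centre = target − a_3·(cos φ, sin φ) = (11.0914, 0.6884)
cos θ_2 = (123.4933−5²−7²)/(2·5·7) = 0.7070; θ_2 = 45.0049° (elbow-up)
β = atan2(0.6884,11.0914) = 3.5518°; ψ = atan2(4.9502,9.9493) = 26.4521°
θ_1 = β − ψ = -22.9003°
θ_3 = φ − θ_1 − θ_2 = 142.8954° (wrapped to (-180°,180°])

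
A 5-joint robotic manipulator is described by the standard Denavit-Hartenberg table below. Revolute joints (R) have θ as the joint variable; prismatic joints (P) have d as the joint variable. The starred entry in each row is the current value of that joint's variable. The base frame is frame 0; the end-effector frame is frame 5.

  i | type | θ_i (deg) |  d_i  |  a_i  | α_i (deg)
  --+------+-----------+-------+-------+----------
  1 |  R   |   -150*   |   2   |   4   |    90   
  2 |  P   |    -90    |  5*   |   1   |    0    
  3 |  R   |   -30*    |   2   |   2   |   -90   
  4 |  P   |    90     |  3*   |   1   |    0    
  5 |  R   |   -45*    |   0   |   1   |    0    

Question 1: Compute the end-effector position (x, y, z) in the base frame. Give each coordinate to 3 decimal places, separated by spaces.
after link 1: o_1 = (-3.4641, -2.0000, 2.0000)
after link 2: o_2 = (-5.9641, 2.3301, 1.0000)
after link 3: o_3 = (-6.0981, 4.5622, -0.7321)
after link 4: o_4 = (-7.8481, 2.3971, -2.2321)
after link 5: o_5 = (-7.1883, 1.9615, -2.8444)

-7.188 1.962 -2.844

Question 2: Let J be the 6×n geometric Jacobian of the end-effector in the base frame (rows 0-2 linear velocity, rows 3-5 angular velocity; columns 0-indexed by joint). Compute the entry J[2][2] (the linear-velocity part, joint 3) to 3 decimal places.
axis z_2 = (-0.5000,0.8660,0.0000); lever o_n−o_2 = (-1.2242,-0.3686,-3.8444)
cross product → J_v[:, 2] = (-3.3294,-1.9222,1.2445)
J_ω[:, 2] = z_2
entry J[2][2] = 1.2445

1.245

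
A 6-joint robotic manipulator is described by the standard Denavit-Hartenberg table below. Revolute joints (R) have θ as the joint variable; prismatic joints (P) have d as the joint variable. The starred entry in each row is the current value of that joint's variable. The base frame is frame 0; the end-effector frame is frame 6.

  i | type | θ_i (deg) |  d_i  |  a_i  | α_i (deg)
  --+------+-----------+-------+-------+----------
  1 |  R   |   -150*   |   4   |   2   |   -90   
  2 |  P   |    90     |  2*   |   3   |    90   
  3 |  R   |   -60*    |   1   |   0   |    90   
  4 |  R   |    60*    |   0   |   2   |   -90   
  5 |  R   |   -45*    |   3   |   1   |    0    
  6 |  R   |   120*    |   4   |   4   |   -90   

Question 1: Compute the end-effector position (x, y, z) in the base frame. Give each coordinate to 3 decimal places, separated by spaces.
-4.832 -11.113 0.362

after link 1: o_1 = (-1.7321, -1.0000, 4.0000)
after link 2: o_2 = (-0.7321, -2.7321, 1.0000)
after link 3: o_3 = (-1.5981, -3.2321, 1.0000)
after link 4: o_4 = (-3.5311, -3.3481, 0.5000)
after link 5: o_5 = (-4.5653, -5.7815, 2.2346)
after link 6: o_6 = (-4.8321, -11.1126, 0.3618)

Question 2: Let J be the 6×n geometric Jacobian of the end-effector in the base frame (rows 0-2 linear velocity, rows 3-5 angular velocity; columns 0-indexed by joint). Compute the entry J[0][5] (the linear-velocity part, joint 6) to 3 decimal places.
axis z_5 = (-0.0580,-0.8995,0.4330); lever o_n−o_5 = (-0.2667,-5.3312,-1.8728)
cross product → J_v[:, 5] = (3.9931,-0.2241,0.0694)
J_ω[:, 5] = z_5
entry J[0][5] = 3.9931

3.993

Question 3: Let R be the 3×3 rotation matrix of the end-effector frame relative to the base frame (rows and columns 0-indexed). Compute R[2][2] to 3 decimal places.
End-effector z-axis (col 2 of R) = (0.9983,-0.0560,0.0173)
R[2][2] = 0.0173

0.017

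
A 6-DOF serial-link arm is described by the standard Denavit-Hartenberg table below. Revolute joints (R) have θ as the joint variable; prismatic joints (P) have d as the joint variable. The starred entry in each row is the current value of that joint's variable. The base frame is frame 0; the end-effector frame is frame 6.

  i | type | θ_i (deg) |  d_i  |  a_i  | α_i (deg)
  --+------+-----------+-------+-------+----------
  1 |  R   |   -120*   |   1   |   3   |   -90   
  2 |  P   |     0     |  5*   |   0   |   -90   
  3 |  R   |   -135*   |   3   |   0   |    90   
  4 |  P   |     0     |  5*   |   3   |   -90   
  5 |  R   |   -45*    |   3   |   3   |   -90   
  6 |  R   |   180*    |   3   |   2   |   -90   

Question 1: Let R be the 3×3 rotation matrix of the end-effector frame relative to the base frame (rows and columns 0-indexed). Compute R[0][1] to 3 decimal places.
-0.866

End-effector y-axis (col 1 of R) = (-0.8660,0.5000,-0.0000)
R[0][1] = -0.8660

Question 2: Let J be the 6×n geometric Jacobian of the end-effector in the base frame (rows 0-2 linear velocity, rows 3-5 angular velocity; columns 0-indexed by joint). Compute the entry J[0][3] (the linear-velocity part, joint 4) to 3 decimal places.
-0.259

prismatic axis z_3 = (-0.2588,0.9659,-0.0000)
J_v[:, 3] = z_3; J_ω[:, 3] = (0,0,0)
entry J[0][3] = -0.2588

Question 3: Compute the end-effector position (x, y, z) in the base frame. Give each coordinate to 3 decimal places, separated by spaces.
after link 1: o_1 = (-1.5000, -2.5981, 1.0000)
after link 2: o_2 = (2.8301, -5.0981, 1.0000)
after link 3: o_3 = (2.8301, -5.0981, -2.0000)
after link 4: o_4 = (4.4338, 0.5080, -2.0000)
after link 5: o_5 = (5.9338, 3.1061, -5.0000)
after link 6: o_6 = (7.5319, -0.1260, -5.0000)

7.532 -0.126 -5.000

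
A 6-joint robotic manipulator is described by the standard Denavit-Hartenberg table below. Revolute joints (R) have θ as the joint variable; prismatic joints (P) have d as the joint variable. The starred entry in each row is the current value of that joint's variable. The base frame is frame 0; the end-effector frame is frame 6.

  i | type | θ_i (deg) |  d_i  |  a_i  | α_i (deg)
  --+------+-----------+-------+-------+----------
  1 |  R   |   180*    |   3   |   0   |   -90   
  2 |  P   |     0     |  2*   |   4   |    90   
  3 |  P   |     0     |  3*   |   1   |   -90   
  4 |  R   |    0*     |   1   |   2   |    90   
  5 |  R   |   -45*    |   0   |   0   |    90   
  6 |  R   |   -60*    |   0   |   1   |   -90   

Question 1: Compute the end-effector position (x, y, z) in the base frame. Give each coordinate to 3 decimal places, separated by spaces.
after link 1: o_1 = (0.0000, 0.0000, 3.0000)
after link 2: o_2 = (-4.0000, -2.0000, 3.0000)
after link 3: o_3 = (-5.0000, -2.0000, 6.0000)
after link 4: o_4 = (-7.0000, -3.0000, 6.0000)
after link 5: o_5 = (-7.0000, -3.0000, 6.0000)
after link 6: o_6 = (-7.3536, -2.6464, 5.1340)

-7.354 -2.646 5.134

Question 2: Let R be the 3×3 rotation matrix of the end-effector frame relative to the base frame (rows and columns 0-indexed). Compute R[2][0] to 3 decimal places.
-0.866

End-effector x-axis (col 0 of R) = (-0.3536,0.3536,-0.8660)
R[2][0] = -0.8660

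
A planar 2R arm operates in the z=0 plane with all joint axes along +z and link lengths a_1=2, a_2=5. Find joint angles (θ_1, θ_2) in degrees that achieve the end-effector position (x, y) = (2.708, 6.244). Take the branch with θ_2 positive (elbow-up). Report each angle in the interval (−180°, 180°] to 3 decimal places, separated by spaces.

45.004 29.998

cos θ_2 = (46.3208−2²−5²)/(2·2·5) = 0.8660; θ_2 = 29.9983° (elbow-up)
β = atan2(6.2440,2.7080) = 66.5538°; ψ = atan2(2.4999,6.3302) = 21.5497°
θ_1 = β − ψ = 45.0041°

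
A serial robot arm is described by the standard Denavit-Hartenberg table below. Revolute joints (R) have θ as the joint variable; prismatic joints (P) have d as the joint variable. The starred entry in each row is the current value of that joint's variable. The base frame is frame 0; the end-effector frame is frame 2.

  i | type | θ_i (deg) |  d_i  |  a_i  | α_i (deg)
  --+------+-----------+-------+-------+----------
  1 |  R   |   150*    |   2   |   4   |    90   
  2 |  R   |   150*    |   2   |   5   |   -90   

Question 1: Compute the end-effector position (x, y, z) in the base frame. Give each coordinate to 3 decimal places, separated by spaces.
1.286 1.567 4.500

after link 1: o_1 = (-3.4641, 2.0000, 2.0000)
after link 2: o_2 = (1.2859, 1.5670, 4.5000)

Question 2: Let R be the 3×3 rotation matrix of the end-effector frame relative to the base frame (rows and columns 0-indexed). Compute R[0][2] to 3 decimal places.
End-effector z-axis (col 2 of R) = (0.4330,-0.2500,-0.8660)
R[0][2] = 0.4330

0.433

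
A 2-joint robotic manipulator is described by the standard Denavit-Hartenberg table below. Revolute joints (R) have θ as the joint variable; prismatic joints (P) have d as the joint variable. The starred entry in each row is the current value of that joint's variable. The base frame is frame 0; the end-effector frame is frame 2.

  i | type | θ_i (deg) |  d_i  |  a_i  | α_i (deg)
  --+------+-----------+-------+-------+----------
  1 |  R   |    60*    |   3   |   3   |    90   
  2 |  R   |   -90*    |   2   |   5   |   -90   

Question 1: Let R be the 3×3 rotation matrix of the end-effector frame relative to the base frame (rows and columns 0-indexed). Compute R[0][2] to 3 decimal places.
0.500

End-effector z-axis (col 2 of R) = (0.5000,0.8660,0.0000)
R[0][2] = 0.5000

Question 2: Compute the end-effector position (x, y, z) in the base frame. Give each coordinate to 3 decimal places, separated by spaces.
after link 1: o_1 = (1.5000, 2.5981, 3.0000)
after link 2: o_2 = (3.2321, 1.5981, -2.0000)

3.232 1.598 -2.000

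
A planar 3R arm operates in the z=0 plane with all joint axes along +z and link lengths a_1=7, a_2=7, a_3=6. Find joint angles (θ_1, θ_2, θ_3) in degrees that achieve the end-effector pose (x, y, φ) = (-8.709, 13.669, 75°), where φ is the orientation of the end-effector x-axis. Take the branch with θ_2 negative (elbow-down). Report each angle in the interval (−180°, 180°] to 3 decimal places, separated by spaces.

165.002 -44.999 -45.003

wrist centre = target − a_3·(cos φ, sin φ) = (-10.2619, 7.8734)
cos θ_2 = (167.2980−7²−7²)/(2·7·7) = 0.7071; θ_2 = -44.9987° (elbow-down)
β = atan2(7.8734,-10.2619) = 142.5028°; ψ = atan2(-4.9496,11.9499) = -22.4994°
θ_1 = β − ψ = 165.0022°
θ_3 = φ − θ_1 − θ_2 = -45.0035° (wrapped to (-180°,180°])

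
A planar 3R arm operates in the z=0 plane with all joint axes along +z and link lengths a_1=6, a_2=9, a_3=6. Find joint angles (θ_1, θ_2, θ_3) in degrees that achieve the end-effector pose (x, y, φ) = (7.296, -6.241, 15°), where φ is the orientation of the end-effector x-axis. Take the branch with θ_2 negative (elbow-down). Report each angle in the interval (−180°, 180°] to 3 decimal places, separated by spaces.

wrist centre = target − a_3·(cos φ, sin φ) = (1.5004, -7.7939)
cos θ_2 = (62.9964−6²−9²)/(2·6·9) = -0.5000; θ_2 = -120.0022° (elbow-down)
β = atan2(-7.7939,1.5004) = -79.1030°; ψ = atan2(-7.7941,1.4997) = -79.1085°
θ_1 = β − ψ = 0.0055°
θ_3 = φ − θ_1 − θ_2 = 134.9967° (wrapped to (-180°,180°])

0.005 -120.002 134.997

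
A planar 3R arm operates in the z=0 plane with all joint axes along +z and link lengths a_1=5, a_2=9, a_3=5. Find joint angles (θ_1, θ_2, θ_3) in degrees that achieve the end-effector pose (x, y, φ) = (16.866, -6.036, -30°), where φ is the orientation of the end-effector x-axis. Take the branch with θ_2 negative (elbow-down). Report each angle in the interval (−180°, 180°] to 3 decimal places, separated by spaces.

wrist centre = target − a_3·(cos φ, sin φ) = (12.5359, -3.5360)
cos θ_2 = (169.6514−5²−9²)/(2·5·9) = 0.7072; θ_2 = -44.9894° (elbow-down)
β = atan2(-3.5360,12.5359) = -15.7522°; ψ = atan2(-6.3628,11.3651) = -29.2423°
θ_1 = β − ψ = 13.4901°
θ_3 = φ − θ_1 − θ_2 = 1.4993° (wrapped to (-180°,180°])

13.490 -44.989 1.499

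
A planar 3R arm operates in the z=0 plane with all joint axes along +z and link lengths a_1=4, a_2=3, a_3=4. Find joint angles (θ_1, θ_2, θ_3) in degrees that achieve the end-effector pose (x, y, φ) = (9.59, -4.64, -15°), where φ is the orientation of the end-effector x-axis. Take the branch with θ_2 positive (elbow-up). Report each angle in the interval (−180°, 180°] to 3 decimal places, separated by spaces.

-44.999 30.000 -0.002

wrist centre = target − a_3·(cos φ, sin φ) = (5.7263, -3.6047)
cos θ_2 = (45.7845−4²−3²)/(2·4·3) = 0.8660; θ_2 = 30.0005° (elbow-up)
β = atan2(-3.6047,5.7263) = -32.1906°; ψ = atan2(1.5000,6.5981) = 12.8081°
θ_1 = β − ψ = -44.9986°
θ_3 = φ − θ_1 − θ_2 = -0.0018° (wrapped to (-180°,180°])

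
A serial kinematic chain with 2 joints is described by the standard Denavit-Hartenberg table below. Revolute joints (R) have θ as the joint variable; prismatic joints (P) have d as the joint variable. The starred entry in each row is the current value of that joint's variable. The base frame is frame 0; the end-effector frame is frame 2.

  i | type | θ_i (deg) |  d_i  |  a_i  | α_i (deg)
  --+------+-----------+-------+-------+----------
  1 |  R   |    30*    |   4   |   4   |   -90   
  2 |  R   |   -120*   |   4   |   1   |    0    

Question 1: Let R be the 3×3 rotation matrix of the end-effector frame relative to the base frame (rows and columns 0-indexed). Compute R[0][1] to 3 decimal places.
0.750

End-effector y-axis (col 1 of R) = (0.7500,0.4330,0.5000)
R[0][1] = 0.7500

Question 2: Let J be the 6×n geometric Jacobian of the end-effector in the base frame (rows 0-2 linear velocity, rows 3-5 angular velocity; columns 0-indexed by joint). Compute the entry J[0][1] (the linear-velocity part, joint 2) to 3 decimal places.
0.750

axis z_1 = (-0.5000,0.8660,0.0000); lever o_n−o_1 = (-2.4330,3.2141,0.8660)
cross product → J_v[:, 1] = (0.7500,0.4330,0.5000)
J_ω[:, 1] = z_1
entry J[0][1] = 0.7500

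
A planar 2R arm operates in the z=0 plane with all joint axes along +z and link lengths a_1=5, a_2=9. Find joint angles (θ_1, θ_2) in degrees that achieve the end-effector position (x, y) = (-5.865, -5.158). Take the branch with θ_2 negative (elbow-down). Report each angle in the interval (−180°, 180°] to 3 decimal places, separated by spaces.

cos θ_2 = (61.0032−5²−9²)/(2·5·9) = -0.5000; θ_2 = -119.9977° (elbow-down)
β = atan2(-5.1580,-5.8650) = -138.6698°; ψ = atan2(-7.7944,0.5003) = -86.3273°
θ_1 = β − ψ = -52.3426°

-52.343 -119.998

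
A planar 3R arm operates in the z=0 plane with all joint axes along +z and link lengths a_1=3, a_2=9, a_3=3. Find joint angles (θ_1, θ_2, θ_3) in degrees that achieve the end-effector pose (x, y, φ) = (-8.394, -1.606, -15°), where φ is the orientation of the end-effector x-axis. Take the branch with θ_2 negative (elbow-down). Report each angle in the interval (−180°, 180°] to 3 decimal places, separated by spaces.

-141.608 -44.987 171.595

wrist centre = target − a_3·(cos φ, sin φ) = (-11.2918, -0.8295)
cos θ_2 = (128.1924−3²−9²)/(2·3·9) = 0.7073; θ_2 = -44.9871° (elbow-down)
β = atan2(-0.8295,-11.2918) = -175.7984°; ψ = atan2(-6.3625,9.3654) = -34.1908°
θ_1 = β − ψ = -141.6075°
θ_3 = φ − θ_1 − θ_2 = 171.5946° (wrapped to (-180°,180°])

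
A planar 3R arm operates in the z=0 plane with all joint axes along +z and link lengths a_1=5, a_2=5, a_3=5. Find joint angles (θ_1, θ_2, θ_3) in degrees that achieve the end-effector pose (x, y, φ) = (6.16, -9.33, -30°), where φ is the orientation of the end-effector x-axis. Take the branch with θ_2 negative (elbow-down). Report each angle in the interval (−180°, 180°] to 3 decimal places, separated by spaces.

wrist centre = target − a_3·(cos φ, sin φ) = (1.8299, -6.8300)
cos θ_2 = (49.9973−5²−5²)/(2·5·5) = -0.0001; θ_2 = -90.0031° (elbow-down)
β = atan2(-6.8300,1.8299) = -75.0017°; ψ = atan2(-5.0000,4.9997) = -45.0015°
θ_1 = β − ψ = -30.0002°
θ_3 = φ − θ_1 − θ_2 = 90.0032° (wrapped to (-180°,180°])

-30.000 -90.003 90.003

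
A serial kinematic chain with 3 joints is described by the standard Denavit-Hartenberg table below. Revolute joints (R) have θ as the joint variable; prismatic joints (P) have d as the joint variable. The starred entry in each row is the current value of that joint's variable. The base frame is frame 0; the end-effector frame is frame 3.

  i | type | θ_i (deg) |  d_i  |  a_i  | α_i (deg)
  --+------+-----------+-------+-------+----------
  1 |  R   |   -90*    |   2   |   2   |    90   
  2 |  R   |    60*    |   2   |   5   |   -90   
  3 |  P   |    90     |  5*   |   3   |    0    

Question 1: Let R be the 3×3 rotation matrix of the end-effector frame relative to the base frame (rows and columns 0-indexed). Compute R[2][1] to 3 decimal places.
End-effector y-axis (col 1 of R) = (-0.0000,0.5000,-0.8660)
R[2][1] = -0.8660

-0.866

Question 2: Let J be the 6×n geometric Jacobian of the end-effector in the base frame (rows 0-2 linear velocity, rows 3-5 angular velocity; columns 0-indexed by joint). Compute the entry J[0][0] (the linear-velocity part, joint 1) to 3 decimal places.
axis z_0 = ẑ; lever o_n−o_0 = (1.0000,-0.1699,8.8301)
cross product → J_v[:, 0] = (0.1699,1.0000,-0.0000)
J_ω[:, 0] = z_0
entry J[0][0] = 0.1699

0.170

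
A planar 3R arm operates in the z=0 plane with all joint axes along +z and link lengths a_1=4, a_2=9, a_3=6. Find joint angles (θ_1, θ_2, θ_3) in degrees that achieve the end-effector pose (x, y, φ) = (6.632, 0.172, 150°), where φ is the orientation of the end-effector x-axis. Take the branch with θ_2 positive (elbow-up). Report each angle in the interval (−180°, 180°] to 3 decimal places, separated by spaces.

wrist centre = target − a_3·(cos φ, sin φ) = (11.8282, -2.8280)
cos θ_2 = (147.9028−4²−9²)/(2·4·9) = 0.7070; θ_2 = 45.0100° (elbow-up)
β = atan2(-2.8280,11.8282) = -13.4465°; ψ = atan2(6.3651,10.3628) = 31.5591°
θ_1 = β − ψ = -45.0056°
θ_3 = φ − θ_1 − θ_2 = 149.9955° (wrapped to (-180°,180°])

-45.006 45.010 149.996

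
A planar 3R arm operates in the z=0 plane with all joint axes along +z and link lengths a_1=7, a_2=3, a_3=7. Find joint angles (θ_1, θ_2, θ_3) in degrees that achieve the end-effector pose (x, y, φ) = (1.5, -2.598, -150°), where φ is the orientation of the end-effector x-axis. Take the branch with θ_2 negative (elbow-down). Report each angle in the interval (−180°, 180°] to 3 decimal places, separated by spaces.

wrist centre = target − a_3·(cos φ, sin φ) = (7.5622, 0.9020)
cos θ_2 = (58.0001−7²−3²)/(2·7·3) = 0.0000; θ_2 = -89.9998° (elbow-down)
β = atan2(0.9020,7.5622) = 6.8020°; ψ = atan2(-3.0000,7.0000) = -23.1986°
θ_1 = β − ψ = 30.0005°
θ_3 = φ − θ_1 − θ_2 = -90.0007° (wrapped to (-180°,180°])

30.001 -90.000 -90.001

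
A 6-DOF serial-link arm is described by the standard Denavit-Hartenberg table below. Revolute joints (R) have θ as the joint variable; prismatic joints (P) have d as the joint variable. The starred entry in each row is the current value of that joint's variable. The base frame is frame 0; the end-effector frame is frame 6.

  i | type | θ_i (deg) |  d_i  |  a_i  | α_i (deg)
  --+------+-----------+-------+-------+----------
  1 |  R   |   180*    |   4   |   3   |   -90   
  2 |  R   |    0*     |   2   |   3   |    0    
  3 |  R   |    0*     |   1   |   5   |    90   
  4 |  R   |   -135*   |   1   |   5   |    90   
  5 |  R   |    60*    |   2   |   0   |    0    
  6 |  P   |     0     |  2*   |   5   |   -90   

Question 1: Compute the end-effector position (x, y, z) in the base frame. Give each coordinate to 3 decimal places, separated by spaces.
-2.868 -0.525 9.330

after link 1: o_1 = (-3.0000, 0.0000, 4.0000)
after link 2: o_2 = (-6.0000, -2.0000, 4.0000)
after link 3: o_3 = (-11.0000, -3.0000, 4.0000)
after link 4: o_4 = (-7.4645, 0.5355, 5.0000)
after link 5: o_5 = (-6.0503, -0.8787, 5.0000)
after link 6: o_6 = (-2.8683, -0.5251, 9.3301)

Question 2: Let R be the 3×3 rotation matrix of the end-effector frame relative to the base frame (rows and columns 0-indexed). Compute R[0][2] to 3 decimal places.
-0.612

End-effector z-axis (col 2 of R) = (-0.6124,-0.6124,0.5000)
R[0][2] = -0.6124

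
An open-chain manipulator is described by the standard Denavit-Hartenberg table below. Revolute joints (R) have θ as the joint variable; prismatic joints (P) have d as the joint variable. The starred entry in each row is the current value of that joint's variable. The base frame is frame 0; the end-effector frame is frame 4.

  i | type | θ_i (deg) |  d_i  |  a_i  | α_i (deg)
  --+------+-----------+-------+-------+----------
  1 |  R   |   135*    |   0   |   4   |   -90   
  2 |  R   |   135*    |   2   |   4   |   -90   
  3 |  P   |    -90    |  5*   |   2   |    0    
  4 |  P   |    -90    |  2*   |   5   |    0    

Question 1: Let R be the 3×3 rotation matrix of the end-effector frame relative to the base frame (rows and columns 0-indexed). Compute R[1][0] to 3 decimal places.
End-effector x-axis (col 0 of R) = (-0.5000,0.5000,0.7071)
R[1][0] = 0.5000

0.500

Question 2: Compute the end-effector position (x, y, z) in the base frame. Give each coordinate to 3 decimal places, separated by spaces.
after link 1: o_1 = (-2.8284, 2.8284, 0.0000)
after link 2: o_2 = (-2.2426, -0.5858, -2.8284)
after link 3: o_3 = (-1.1569, -4.5000, 0.7071)
after link 4: o_4 = (-2.6569, -3.0000, 5.6569)

-2.657 -3.000 5.657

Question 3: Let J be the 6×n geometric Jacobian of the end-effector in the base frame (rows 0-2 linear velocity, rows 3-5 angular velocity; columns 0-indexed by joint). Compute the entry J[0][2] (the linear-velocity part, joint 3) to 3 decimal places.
0.500

prismatic axis z_2 = (0.5000,-0.5000,0.7071)
J_v[:, 2] = z_2; J_ω[:, 2] = (0,0,0)
entry J[0][2] = 0.5000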